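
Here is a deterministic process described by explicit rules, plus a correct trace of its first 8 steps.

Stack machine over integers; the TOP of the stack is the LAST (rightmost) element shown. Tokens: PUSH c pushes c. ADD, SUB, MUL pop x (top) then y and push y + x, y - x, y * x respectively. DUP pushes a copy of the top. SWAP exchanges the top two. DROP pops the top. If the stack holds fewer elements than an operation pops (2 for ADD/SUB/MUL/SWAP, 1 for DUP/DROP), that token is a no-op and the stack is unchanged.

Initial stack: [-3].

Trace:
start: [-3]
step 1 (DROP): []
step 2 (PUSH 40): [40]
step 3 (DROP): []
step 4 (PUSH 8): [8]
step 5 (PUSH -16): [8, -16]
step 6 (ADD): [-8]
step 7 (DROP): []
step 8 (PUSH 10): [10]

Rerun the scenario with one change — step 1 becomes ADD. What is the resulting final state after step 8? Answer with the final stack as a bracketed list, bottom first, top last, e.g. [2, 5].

(re-executing from step 1 with the substitution; state before step 1: [-3])
step 1 (ADD): [-3]
step 2 (PUSH 40): [-3, 40]
step 3 (DROP): [-3]
step 4 (PUSH 8): [-3, 8]
step 5 (PUSH -16): [-3, 8, -16]
step 6 (ADD): [-3, -8]
step 7 (DROP): [-3]
step 8 (PUSH 10): [-3, 10]

[-3, 10]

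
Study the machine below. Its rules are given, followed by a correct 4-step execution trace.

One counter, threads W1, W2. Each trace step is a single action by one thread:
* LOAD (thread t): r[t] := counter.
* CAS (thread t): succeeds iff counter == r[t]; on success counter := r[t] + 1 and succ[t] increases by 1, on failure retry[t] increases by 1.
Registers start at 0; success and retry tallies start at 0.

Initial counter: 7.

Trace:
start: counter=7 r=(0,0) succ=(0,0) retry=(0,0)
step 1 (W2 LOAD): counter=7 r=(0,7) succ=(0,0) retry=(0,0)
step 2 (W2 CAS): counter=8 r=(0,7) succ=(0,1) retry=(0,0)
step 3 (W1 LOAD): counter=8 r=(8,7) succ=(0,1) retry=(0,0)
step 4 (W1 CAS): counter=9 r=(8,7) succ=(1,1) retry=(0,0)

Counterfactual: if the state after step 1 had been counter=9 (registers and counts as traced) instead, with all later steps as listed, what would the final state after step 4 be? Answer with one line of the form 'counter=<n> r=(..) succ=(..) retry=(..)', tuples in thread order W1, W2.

counter=10 r=(9,7) succ=(1,0) retry=(0,1)

state after step 1 := counter=9 r=(0,7) succ=(0,0) retry=(0,0)
step 2 (W2 CAS): counter=9 r=(0,7) succ=(0,0) retry=(0,1)
step 3 (W1 LOAD): counter=9 r=(9,7) succ=(0,0) retry=(0,1)
step 4 (W1 CAS): counter=10 r=(9,7) succ=(1,0) retry=(0,1)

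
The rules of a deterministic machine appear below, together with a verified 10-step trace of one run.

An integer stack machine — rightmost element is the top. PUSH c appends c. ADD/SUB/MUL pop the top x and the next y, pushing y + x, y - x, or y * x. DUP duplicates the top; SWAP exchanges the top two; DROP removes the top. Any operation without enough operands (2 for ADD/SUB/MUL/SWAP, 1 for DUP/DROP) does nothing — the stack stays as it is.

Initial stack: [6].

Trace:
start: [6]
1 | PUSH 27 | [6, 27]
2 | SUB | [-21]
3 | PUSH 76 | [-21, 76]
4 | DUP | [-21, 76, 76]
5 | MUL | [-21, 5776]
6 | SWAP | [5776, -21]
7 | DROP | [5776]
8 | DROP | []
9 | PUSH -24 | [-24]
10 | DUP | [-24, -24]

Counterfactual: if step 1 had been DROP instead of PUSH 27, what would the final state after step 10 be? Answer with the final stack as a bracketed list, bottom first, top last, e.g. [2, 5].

(re-executing from step 1 with the substitution; state before step 1: [6])
1 | DROP | []
2 | SUB | []
3 | PUSH 76 | [76]
4 | DUP | [76, 76]
5 | MUL | [5776]
6 | SWAP | [5776]
7 | DROP | []
8 | DROP | []
9 | PUSH -24 | [-24]
10 | DUP | [-24, -24]

[-24, -24]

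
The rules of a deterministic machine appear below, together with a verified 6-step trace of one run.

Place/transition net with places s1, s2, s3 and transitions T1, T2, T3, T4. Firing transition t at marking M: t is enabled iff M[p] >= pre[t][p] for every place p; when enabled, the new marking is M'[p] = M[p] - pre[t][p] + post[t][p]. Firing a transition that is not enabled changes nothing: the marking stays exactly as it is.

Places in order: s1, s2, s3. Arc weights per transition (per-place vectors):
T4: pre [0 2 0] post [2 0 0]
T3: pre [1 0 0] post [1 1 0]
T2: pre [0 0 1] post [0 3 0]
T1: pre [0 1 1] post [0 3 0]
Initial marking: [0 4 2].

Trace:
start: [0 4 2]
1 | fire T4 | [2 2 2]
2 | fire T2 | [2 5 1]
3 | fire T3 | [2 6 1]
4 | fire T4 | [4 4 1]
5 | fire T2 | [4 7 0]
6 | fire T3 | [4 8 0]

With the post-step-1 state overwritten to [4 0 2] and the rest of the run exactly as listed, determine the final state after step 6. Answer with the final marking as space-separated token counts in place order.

state after step 1 := [4 0 2]
2 | fire T2 | [4 3 1]
3 | fire T3 | [4 4 1]
4 | fire T4 | [6 2 1]
5 | fire T2 | [6 5 0]
6 | fire T3 | [6 6 0]

6 6 0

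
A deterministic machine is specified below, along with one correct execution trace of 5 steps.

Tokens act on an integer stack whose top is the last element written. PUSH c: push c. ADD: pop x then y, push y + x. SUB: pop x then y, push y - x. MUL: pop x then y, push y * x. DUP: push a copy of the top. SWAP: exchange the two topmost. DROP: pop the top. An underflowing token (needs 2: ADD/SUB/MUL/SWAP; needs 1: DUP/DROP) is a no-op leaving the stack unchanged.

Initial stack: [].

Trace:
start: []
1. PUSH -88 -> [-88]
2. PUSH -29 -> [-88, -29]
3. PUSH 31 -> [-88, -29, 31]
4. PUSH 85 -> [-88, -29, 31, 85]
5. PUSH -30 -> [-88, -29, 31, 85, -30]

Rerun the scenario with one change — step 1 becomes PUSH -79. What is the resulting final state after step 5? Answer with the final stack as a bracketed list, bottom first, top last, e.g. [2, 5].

(re-executing from step 1 with the substitution; state before step 1: [])
1. PUSH -79 -> [-79]
2. PUSH -29 -> [-79, -29]
3. PUSH 31 -> [-79, -29, 31]
4. PUSH 85 -> [-79, -29, 31, 85]
5. PUSH -30 -> [-79, -29, 31, 85, -30]

[-79, -29, 31, 85, -30]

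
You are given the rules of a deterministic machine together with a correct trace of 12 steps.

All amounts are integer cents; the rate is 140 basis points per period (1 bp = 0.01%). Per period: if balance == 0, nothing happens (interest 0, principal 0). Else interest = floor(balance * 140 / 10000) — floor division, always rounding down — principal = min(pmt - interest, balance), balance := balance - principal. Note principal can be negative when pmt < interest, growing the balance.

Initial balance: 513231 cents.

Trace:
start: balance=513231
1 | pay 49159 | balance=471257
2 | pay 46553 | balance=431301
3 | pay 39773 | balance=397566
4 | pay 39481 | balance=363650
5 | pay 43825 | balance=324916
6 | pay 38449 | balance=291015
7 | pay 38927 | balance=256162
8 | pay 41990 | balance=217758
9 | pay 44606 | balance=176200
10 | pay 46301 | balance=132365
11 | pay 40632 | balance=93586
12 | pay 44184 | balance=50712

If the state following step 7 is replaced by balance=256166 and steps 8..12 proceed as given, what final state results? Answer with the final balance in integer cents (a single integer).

state after step 7 := balance=256166
8 | pay 41990 | balance=217762
9 | pay 44606 | balance=176204
10 | pay 46301 | balance=132369
11 | pay 40632 | balance=93590
12 | pay 44184 | balance=50716

50716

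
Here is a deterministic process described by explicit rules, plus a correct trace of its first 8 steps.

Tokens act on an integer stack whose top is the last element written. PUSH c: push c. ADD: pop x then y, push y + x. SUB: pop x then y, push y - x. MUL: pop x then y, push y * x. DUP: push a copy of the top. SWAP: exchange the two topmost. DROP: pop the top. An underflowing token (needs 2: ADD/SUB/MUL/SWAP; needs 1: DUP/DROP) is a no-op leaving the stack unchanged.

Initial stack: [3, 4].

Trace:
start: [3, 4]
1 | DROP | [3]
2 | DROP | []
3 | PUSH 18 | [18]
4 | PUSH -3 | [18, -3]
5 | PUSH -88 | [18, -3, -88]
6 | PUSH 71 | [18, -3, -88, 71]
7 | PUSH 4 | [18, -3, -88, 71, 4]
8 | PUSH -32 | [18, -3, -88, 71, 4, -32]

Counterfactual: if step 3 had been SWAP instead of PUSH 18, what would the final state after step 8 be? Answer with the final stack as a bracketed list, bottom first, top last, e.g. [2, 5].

(re-executing from step 3 with the substitution; state before step 3: [])
3 | SWAP | []
4 | PUSH -3 | [-3]
5 | PUSH -88 | [-3, -88]
6 | PUSH 71 | [-3, -88, 71]
7 | PUSH 4 | [-3, -88, 71, 4]
8 | PUSH -32 | [-3, -88, 71, 4, -32]

[-3, -88, 71, 4, -32]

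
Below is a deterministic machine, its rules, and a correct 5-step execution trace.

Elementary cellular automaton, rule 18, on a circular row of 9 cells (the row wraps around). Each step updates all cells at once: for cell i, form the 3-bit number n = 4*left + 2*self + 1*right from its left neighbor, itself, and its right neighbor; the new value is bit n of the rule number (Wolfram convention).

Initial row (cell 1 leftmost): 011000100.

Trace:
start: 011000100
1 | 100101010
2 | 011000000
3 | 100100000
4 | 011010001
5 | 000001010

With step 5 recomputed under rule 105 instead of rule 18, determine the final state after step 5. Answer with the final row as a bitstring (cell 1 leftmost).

111100100

(re-executing step 5 under rule 105; state before step 5: 011010001)
5 | 111100100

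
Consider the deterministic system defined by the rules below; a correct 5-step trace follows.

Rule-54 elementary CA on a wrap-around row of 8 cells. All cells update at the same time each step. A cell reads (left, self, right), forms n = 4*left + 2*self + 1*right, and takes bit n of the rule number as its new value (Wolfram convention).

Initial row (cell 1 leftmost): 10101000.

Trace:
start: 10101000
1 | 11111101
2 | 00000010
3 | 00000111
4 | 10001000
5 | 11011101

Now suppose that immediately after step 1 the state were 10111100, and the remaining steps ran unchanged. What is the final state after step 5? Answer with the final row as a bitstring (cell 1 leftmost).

10000001

state after step 1 := 10111100
2 | 11000011
3 | 00100100
4 | 01111110
5 | 10000001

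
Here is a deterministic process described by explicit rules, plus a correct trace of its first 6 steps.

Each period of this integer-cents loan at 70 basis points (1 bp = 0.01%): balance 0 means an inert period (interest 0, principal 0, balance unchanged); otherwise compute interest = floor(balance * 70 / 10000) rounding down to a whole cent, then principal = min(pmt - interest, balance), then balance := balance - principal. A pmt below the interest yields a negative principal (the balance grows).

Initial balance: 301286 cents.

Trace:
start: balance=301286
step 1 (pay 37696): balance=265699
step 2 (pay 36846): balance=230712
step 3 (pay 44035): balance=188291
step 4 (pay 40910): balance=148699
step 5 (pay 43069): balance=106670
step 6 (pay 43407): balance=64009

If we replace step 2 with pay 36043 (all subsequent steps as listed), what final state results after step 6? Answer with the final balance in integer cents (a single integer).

(re-executing from step 2 with the substitution; state before step 2: balance=265699)
step 2 (pay 36043): balance=231515
step 3 (pay 44035): balance=189100
step 4 (pay 40910): balance=149513
step 5 (pay 43069): balance=107490
step 6 (pay 43407): balance=64835

64835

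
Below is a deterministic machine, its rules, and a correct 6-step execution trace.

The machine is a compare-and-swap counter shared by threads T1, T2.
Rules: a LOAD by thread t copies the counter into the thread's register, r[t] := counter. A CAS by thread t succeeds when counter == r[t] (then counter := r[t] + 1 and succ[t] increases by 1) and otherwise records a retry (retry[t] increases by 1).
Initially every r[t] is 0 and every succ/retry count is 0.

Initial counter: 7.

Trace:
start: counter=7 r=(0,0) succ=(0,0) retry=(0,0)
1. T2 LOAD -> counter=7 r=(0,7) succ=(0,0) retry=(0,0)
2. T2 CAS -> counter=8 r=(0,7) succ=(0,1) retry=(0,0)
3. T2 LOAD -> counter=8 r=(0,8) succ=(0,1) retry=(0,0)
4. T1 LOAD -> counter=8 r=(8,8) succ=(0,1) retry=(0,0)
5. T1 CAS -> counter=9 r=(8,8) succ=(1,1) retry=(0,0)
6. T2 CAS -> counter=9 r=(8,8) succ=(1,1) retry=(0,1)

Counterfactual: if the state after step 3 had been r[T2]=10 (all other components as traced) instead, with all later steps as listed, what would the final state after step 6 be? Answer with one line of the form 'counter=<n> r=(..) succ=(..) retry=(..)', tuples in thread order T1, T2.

counter=9 r=(8,10) succ=(1,1) retry=(0,1)

state after step 3 := counter=8 r=(0,10) succ=(0,1) retry=(0,0)
4. T1 LOAD -> counter=8 r=(8,10) succ=(0,1) retry=(0,0)
5. T1 CAS -> counter=9 r=(8,10) succ=(1,1) retry=(0,0)
6. T2 CAS -> counter=9 r=(8,10) succ=(1,1) retry=(0,1)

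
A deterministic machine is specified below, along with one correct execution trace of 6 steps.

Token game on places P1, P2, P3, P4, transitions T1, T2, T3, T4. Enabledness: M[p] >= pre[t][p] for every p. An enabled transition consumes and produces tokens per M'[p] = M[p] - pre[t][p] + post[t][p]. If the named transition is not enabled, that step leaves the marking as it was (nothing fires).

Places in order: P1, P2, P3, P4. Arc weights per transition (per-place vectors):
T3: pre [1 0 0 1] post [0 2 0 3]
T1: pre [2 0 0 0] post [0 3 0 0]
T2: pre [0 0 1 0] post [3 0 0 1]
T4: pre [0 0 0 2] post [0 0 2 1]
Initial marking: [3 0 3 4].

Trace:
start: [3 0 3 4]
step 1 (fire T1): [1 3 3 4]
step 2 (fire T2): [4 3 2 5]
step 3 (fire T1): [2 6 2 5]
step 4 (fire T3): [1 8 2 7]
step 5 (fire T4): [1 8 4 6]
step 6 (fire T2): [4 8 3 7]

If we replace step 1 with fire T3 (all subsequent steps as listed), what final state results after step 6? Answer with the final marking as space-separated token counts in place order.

(re-executing from step 1 with the substitution; state before step 1: [3 0 3 4])
step 1 (fire T3): [2 2 3 6]
step 2 (fire T2): [5 2 2 7]
step 3 (fire T1): [3 5 2 7]
step 4 (fire T3): [2 7 2 9]
step 5 (fire T4): [2 7 4 8]
step 6 (fire T2): [5 7 3 9]

5 7 3 9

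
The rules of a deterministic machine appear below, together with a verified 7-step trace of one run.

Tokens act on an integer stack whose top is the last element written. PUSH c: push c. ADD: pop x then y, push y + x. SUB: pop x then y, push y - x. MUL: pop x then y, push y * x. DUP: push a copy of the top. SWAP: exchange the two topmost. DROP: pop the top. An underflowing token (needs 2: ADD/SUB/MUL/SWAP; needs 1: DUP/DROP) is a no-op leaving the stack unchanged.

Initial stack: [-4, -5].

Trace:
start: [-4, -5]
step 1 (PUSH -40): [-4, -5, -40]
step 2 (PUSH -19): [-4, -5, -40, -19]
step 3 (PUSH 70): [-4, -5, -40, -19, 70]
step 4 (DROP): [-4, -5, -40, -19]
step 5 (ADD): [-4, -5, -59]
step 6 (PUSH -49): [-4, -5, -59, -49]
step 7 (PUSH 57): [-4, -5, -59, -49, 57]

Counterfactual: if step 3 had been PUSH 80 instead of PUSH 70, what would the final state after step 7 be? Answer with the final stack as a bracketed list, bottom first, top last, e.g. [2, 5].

(re-executing from step 3 with the substitution; state before step 3: [-4, -5, -40, -19])
step 3 (PUSH 80): [-4, -5, -40, -19, 80]
step 4 (DROP): [-4, -5, -40, -19]
step 5 (ADD): [-4, -5, -59]
step 6 (PUSH -49): [-4, -5, -59, -49]
step 7 (PUSH 57): [-4, -5, -59, -49, 57]

[-4, -5, -59, -49, 57]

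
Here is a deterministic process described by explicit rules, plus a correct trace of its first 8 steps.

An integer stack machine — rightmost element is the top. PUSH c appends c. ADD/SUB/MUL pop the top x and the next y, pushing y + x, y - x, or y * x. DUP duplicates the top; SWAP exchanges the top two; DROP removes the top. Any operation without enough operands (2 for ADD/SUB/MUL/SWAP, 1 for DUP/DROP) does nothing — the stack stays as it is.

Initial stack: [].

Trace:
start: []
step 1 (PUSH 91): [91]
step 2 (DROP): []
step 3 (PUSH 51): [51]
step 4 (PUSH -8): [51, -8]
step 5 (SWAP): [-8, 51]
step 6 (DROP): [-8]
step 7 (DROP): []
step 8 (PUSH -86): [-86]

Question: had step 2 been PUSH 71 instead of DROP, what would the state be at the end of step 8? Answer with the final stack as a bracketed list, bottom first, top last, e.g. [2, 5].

[91, 71, -86]

(re-executing from step 2 with the substitution; state before step 2: [91])
step 2 (PUSH 71): [91, 71]
step 3 (PUSH 51): [91, 71, 51]
step 4 (PUSH -8): [91, 71, 51, -8]
step 5 (SWAP): [91, 71, -8, 51]
step 6 (DROP): [91, 71, -8]
step 7 (DROP): [91, 71]
step 8 (PUSH -86): [91, 71, -86]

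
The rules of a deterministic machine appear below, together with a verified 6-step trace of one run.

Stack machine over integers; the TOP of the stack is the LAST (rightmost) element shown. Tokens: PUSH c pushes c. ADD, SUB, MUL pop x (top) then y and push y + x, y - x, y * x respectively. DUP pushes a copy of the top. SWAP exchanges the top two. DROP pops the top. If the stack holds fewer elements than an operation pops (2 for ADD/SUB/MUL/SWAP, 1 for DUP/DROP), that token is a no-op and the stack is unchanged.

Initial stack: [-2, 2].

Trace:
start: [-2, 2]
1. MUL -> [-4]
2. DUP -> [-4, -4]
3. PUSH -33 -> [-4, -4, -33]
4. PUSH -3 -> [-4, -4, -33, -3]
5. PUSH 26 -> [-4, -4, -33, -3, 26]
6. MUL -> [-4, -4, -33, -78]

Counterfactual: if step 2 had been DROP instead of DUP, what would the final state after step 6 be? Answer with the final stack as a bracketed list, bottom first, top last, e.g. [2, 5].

[-33, -78]

(re-executing from step 2 with the substitution; state before step 2: [-4])
2. DROP -> []
3. PUSH -33 -> [-33]
4. PUSH -3 -> [-33, -3]
5. PUSH 26 -> [-33, -3, 26]
6. MUL -> [-33, -78]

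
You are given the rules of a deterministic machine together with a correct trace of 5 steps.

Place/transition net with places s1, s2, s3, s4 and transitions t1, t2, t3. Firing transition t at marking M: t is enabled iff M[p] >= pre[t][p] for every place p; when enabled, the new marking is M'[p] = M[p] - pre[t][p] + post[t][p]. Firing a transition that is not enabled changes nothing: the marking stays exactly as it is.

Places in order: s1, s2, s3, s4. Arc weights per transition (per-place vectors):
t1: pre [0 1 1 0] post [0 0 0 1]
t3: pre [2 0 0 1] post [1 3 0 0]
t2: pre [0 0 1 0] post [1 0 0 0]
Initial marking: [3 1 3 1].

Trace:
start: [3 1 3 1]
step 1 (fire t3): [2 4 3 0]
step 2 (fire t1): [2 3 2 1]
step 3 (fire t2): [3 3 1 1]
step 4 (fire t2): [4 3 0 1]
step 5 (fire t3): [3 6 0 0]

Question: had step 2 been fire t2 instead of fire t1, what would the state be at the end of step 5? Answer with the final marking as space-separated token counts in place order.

(re-executing from step 2 with the substitution; state before step 2: [2 4 3 0])
step 2 (fire t2): [3 4 2 0]
step 3 (fire t2): [4 4 1 0]
step 4 (fire t2): [5 4 0 0]
step 5 (fire t3): [5 4 0 0]

5 4 0 0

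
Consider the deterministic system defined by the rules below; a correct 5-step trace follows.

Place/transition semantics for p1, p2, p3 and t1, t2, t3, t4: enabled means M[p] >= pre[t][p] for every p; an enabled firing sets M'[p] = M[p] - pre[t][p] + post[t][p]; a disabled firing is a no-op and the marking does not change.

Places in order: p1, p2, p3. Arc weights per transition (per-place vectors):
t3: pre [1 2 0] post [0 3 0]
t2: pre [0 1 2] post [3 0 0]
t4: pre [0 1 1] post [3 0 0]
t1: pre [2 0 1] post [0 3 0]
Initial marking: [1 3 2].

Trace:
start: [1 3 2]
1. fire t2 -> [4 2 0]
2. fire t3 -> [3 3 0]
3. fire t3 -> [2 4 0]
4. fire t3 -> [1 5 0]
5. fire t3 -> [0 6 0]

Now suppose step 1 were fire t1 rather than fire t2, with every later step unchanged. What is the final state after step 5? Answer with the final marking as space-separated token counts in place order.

0 4 2

(re-executing from step 1 with the substitution; state before step 1: [1 3 2])
1. fire t1 -> [1 3 2]
2. fire t3 -> [0 4 2]
3. fire t3 -> [0 4 2]
4. fire t3 -> [0 4 2]
5. fire t3 -> [0 4 2]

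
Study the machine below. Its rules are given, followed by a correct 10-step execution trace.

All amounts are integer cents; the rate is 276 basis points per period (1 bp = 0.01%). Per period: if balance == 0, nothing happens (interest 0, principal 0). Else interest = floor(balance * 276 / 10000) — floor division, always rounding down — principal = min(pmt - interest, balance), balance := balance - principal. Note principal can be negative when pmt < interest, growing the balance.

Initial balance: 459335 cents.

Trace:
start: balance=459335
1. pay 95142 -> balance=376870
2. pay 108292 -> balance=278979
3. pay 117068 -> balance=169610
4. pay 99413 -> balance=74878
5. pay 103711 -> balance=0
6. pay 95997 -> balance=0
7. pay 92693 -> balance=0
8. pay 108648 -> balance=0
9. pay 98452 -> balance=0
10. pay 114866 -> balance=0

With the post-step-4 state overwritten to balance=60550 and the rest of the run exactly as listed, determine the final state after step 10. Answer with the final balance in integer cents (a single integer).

state after step 4 := balance=60550
5. pay 103711 -> balance=0
6. pay 95997 -> balance=0
7. pay 92693 -> balance=0
8. pay 108648 -> balance=0
9. pay 98452 -> balance=0
10. pay 114866 -> balance=0

0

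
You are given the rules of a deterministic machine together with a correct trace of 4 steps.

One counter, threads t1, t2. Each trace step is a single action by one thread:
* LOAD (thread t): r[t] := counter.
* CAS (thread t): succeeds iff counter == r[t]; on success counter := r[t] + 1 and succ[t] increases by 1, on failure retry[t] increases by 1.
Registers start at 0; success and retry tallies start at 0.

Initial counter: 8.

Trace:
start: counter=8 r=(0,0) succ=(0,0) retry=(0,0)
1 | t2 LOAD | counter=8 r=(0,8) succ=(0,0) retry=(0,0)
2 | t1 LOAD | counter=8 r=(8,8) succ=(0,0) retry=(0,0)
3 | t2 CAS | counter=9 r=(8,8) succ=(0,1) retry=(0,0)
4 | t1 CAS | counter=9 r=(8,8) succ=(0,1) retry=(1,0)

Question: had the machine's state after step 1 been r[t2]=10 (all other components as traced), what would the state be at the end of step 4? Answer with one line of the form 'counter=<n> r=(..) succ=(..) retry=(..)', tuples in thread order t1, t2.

state after step 1 := counter=8 r=(0,10) succ=(0,0) retry=(0,0)
2 | t1 LOAD | counter=8 r=(8,10) succ=(0,0) retry=(0,0)
3 | t2 CAS | counter=8 r=(8,10) succ=(0,0) retry=(0,1)
4 | t1 CAS | counter=9 r=(8,10) succ=(1,0) retry=(0,1)

counter=9 r=(8,10) succ=(1,0) retry=(0,1)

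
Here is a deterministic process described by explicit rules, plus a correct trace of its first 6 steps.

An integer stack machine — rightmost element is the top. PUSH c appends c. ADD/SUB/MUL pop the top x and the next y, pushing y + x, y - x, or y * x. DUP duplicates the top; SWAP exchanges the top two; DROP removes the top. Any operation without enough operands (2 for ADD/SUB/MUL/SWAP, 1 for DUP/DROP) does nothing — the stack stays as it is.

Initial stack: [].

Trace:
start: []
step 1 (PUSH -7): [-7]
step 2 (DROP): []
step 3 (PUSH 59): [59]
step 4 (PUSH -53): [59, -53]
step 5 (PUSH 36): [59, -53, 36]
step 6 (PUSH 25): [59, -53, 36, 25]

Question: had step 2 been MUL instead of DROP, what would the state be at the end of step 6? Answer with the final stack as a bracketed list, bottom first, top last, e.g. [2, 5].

(re-executing from step 2 with the substitution; state before step 2: [-7])
step 2 (MUL): [-7]
step 3 (PUSH 59): [-7, 59]
step 4 (PUSH -53): [-7, 59, -53]
step 5 (PUSH 36): [-7, 59, -53, 36]
step 6 (PUSH 25): [-7, 59, -53, 36, 25]

[-7, 59, -53, 36, 25]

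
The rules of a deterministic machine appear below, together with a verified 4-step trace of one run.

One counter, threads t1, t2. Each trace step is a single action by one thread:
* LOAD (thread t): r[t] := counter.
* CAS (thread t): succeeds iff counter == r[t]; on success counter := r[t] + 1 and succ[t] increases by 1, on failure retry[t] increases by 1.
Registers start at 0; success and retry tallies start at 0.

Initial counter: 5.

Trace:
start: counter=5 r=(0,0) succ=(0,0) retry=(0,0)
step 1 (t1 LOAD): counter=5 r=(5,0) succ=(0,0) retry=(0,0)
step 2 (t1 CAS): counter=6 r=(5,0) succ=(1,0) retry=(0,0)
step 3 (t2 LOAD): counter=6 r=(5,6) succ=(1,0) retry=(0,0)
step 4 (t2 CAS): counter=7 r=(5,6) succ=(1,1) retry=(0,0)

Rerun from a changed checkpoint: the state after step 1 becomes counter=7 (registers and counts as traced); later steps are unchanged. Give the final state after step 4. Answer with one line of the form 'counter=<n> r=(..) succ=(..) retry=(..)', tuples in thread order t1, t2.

state after step 1 := counter=7 r=(5,0) succ=(0,0) retry=(0,0)
step 2 (t1 CAS): counter=7 r=(5,0) succ=(0,0) retry=(1,0)
step 3 (t2 LOAD): counter=7 r=(5,7) succ=(0,0) retry=(1,0)
step 4 (t2 CAS): counter=8 r=(5,7) succ=(0,1) retry=(1,0)

counter=8 r=(5,7) succ=(0,1) retry=(1,0)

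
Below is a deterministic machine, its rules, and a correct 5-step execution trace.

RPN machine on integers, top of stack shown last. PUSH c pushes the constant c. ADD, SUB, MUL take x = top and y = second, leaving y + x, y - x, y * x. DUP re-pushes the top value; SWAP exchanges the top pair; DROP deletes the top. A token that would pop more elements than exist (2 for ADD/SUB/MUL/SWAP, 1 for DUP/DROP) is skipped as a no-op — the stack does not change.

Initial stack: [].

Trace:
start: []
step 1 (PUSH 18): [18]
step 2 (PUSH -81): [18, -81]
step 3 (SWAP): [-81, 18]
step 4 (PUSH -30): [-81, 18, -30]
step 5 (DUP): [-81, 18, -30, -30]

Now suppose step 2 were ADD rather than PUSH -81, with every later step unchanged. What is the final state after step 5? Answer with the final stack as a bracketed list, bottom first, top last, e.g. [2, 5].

[18, -30, -30]

(re-executing from step 2 with the substitution; state before step 2: [18])
step 2 (ADD): [18]
step 3 (SWAP): [18]
step 4 (PUSH -30): [18, -30]
step 5 (DUP): [18, -30, -30]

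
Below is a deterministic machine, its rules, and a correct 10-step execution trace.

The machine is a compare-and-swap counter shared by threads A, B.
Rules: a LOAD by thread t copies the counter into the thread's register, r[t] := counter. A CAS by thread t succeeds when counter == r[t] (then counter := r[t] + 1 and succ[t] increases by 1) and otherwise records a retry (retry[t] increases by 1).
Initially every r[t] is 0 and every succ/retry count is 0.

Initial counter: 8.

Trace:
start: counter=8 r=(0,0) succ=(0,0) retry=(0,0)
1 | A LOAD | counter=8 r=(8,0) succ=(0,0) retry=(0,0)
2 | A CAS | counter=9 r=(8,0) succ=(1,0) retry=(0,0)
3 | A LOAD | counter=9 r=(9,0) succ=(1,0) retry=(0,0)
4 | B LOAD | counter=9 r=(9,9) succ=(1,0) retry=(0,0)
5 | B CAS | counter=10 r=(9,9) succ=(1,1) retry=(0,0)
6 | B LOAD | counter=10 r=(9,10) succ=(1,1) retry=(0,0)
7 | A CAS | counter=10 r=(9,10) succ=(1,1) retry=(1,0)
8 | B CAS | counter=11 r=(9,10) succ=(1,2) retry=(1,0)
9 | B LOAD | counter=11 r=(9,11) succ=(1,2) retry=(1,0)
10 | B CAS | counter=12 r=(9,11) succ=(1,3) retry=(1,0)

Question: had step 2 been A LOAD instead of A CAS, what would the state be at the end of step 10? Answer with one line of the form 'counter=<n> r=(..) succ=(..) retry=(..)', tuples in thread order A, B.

(re-executing from step 2 with the substitution; state before step 2: counter=8 r=(8,0) succ=(0,0) retry=(0,0))
2 | A LOAD | counter=8 r=(8,0) succ=(0,0) retry=(0,0)
3 | A LOAD | counter=8 r=(8,0) succ=(0,0) retry=(0,0)
4 | B LOAD | counter=8 r=(8,8) succ=(0,0) retry=(0,0)
5 | B CAS | counter=9 r=(8,8) succ=(0,1) retry=(0,0)
6 | B LOAD | counter=9 r=(8,9) succ=(0,1) retry=(0,0)
7 | A CAS | counter=9 r=(8,9) succ=(0,1) retry=(1,0)
8 | B CAS | counter=10 r=(8,9) succ=(0,2) retry=(1,0)
9 | B LOAD | counter=10 r=(8,10) succ=(0,2) retry=(1,0)
10 | B CAS | counter=11 r=(8,10) succ=(0,3) retry=(1,0)

counter=11 r=(8,10) succ=(0,3) retry=(1,0)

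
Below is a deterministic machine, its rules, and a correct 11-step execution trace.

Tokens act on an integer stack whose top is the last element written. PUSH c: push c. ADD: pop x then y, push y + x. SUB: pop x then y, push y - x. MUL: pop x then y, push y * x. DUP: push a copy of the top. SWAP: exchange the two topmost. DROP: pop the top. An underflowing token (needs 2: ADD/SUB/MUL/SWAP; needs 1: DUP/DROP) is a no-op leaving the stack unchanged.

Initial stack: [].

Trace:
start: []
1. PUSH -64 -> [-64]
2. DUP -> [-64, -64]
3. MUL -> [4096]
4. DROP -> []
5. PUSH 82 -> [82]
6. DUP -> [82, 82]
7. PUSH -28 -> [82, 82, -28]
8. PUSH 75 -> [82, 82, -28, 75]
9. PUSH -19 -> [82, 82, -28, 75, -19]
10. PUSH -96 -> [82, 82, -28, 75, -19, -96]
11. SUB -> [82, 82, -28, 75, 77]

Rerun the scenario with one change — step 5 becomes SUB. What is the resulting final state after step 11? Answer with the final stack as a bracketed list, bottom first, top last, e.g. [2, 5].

[-28, 75, 77]

(re-executing from step 5 with the substitution; state before step 5: [])
5. SUB -> []
6. DUP -> []
7. PUSH -28 -> [-28]
8. PUSH 75 -> [-28, 75]
9. PUSH -19 -> [-28, 75, -19]
10. PUSH -96 -> [-28, 75, -19, -96]
11. SUB -> [-28, 75, 77]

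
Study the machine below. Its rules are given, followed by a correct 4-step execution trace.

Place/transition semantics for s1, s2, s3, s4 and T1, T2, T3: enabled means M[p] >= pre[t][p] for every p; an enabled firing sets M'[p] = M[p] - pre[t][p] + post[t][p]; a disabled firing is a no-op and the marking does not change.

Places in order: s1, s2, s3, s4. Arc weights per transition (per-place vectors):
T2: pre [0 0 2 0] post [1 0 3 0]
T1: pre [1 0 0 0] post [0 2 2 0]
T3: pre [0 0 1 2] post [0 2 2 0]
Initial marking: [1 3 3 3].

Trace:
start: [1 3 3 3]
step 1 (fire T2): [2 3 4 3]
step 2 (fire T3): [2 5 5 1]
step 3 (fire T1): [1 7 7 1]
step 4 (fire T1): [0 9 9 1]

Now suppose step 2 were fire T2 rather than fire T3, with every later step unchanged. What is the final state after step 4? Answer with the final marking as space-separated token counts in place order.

(re-executing from step 2 with the substitution; state before step 2: [2 3 4 3])
step 2 (fire T2): [3 3 5 3]
step 3 (fire T1): [2 5 7 3]
step 4 (fire T1): [1 7 9 3]

1 7 9 3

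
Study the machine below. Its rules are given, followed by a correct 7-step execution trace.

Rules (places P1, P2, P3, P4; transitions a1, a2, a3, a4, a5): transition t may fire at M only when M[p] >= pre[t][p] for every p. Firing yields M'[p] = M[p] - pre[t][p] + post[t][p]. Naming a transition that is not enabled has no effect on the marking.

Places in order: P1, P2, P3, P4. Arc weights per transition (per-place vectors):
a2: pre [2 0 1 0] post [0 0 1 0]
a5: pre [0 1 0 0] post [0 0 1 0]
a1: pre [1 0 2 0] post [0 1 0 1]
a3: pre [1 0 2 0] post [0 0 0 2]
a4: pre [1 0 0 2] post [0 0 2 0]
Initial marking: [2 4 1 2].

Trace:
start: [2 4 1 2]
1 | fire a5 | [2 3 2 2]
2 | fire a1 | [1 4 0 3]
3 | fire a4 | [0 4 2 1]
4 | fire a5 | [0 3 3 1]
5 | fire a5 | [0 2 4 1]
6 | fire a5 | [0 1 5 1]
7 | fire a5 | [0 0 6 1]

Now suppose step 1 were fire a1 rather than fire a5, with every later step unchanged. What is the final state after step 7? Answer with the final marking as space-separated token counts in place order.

(re-executing from step 1 with the substitution; state before step 1: [2 4 1 2])
1 | fire a1 | [2 4 1 2]
2 | fire a1 | [2 4 1 2]
3 | fire a4 | [1 4 3 0]
4 | fire a5 | [1 3 4 0]
5 | fire a5 | [1 2 5 0]
6 | fire a5 | [1 1 6 0]
7 | fire a5 | [1 0 7 0]

1 0 7 0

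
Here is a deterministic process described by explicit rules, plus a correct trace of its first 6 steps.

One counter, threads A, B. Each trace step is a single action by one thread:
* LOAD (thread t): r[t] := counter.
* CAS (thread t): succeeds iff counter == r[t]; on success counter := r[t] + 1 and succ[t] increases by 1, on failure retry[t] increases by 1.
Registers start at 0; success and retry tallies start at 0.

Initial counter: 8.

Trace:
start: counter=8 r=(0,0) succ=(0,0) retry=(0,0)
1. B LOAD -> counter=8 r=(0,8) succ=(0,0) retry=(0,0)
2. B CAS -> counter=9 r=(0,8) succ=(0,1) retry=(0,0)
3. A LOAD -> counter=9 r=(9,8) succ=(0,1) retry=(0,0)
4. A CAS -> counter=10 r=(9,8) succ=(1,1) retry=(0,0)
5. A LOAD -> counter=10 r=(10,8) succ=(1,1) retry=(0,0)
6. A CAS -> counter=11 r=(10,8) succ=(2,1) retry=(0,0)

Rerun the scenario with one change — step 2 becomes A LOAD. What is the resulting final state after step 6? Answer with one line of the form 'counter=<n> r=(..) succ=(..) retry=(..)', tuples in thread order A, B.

(re-executing from step 2 with the substitution; state before step 2: counter=8 r=(0,8) succ=(0,0) retry=(0,0))
2. A LOAD -> counter=8 r=(8,8) succ=(0,0) retry=(0,0)
3. A LOAD -> counter=8 r=(8,8) succ=(0,0) retry=(0,0)
4. A CAS -> counter=9 r=(8,8) succ=(1,0) retry=(0,0)
5. A LOAD -> counter=9 r=(9,8) succ=(1,0) retry=(0,0)
6. A CAS -> counter=10 r=(9,8) succ=(2,0) retry=(0,0)

counter=10 r=(9,8) succ=(2,0) retry=(0,0)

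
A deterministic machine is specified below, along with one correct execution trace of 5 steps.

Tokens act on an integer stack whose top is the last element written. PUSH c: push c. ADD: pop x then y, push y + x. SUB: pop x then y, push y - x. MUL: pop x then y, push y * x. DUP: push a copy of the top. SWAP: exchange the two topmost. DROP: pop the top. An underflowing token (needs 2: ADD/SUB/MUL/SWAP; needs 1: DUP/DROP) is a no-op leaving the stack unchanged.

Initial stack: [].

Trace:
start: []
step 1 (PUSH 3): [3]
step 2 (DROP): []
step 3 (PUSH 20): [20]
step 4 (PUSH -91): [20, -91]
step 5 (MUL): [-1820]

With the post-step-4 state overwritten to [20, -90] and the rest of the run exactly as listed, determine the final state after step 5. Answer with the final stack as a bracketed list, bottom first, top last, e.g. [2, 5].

[-1800]

state after step 4 := [20, -90]
step 5 (MUL): [-1800]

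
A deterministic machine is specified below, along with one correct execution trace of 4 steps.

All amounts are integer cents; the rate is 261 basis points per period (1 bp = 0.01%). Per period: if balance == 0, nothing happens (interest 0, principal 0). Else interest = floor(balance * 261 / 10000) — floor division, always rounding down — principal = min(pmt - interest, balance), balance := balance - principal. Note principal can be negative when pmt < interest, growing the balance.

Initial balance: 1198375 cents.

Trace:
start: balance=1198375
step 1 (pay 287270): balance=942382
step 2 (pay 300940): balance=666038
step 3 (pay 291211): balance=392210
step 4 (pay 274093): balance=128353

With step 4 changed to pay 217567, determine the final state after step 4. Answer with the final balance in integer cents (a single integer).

(re-executing from step 4 with the substitution; state before step 4: balance=392210)
step 4 (pay 217567): balance=184879

184879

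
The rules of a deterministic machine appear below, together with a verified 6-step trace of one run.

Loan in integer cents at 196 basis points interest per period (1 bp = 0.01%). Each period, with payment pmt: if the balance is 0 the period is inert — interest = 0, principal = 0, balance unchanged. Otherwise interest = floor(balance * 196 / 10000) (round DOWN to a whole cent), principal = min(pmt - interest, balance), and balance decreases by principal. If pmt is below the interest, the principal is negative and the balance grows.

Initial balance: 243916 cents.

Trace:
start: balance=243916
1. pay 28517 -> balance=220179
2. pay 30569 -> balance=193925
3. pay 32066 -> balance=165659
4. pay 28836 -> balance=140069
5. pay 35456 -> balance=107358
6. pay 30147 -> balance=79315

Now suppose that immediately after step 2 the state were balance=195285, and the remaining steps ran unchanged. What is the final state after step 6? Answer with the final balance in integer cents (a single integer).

state after step 2 := balance=195285
3. pay 32066 -> balance=167046
4. pay 28836 -> balance=141484
5. pay 35456 -> balance=108801
6. pay 30147 -> balance=80786

80786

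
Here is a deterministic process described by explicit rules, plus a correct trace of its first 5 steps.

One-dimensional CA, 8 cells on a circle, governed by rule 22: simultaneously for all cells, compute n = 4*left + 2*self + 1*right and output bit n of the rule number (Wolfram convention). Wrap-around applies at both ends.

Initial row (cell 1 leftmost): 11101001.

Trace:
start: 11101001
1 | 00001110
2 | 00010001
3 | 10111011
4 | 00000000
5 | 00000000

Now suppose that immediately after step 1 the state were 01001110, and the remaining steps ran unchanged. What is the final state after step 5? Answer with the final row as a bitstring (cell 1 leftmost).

state after step 1 := 01001110
2 | 11110001
3 | 00001010
4 | 00011011
5 | 10100000

10100000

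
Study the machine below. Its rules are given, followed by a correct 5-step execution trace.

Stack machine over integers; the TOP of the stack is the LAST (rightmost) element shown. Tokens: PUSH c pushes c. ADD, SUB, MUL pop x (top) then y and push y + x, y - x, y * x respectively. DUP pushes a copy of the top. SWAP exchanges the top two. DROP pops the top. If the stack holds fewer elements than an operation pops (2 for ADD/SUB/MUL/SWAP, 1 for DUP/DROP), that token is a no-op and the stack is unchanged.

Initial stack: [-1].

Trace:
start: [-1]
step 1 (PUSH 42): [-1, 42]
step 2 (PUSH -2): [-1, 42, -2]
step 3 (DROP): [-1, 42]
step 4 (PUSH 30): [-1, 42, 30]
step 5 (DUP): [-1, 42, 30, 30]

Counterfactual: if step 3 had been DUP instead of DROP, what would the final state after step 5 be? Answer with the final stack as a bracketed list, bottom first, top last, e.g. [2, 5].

(re-executing from step 3 with the substitution; state before step 3: [-1, 42, -2])
step 3 (DUP): [-1, 42, -2, -2]
step 4 (PUSH 30): [-1, 42, -2, -2, 30]
step 5 (DUP): [-1, 42, -2, -2, 30, 30]

[-1, 42, -2, -2, 30, 30]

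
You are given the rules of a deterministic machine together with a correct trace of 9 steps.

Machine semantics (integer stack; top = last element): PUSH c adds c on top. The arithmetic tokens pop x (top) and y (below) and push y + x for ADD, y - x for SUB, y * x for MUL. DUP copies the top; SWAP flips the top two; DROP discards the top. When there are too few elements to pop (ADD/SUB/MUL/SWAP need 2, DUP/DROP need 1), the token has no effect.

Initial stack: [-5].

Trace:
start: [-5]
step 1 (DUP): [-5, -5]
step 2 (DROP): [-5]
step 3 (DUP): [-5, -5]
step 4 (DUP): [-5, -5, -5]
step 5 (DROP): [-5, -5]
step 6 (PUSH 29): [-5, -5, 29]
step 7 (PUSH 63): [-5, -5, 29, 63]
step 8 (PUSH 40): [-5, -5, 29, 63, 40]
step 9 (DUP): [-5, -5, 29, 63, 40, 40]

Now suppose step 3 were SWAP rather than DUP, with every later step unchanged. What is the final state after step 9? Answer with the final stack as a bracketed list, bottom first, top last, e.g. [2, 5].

(re-executing from step 3 with the substitution; state before step 3: [-5])
step 3 (SWAP): [-5]
step 4 (DUP): [-5, -5]
step 5 (DROP): [-5]
step 6 (PUSH 29): [-5, 29]
step 7 (PUSH 63): [-5, 29, 63]
step 8 (PUSH 40): [-5, 29, 63, 40]
step 9 (DUP): [-5, 29, 63, 40, 40]

[-5, 29, 63, 40, 40]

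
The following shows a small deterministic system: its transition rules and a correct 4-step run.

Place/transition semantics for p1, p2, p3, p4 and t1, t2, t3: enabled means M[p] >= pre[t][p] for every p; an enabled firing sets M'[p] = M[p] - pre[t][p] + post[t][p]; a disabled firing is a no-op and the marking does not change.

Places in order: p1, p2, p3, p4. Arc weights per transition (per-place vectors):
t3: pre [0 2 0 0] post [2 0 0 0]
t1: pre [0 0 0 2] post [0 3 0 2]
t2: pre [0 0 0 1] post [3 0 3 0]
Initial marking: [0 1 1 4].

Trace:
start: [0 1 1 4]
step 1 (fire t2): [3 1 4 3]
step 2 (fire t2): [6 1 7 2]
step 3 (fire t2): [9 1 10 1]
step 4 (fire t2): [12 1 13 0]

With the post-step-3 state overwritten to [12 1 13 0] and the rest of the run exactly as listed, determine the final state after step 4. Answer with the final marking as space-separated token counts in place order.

12 1 13 0

state after step 3 := [12 1 13 0]
step 4 (fire t2): [12 1 13 0]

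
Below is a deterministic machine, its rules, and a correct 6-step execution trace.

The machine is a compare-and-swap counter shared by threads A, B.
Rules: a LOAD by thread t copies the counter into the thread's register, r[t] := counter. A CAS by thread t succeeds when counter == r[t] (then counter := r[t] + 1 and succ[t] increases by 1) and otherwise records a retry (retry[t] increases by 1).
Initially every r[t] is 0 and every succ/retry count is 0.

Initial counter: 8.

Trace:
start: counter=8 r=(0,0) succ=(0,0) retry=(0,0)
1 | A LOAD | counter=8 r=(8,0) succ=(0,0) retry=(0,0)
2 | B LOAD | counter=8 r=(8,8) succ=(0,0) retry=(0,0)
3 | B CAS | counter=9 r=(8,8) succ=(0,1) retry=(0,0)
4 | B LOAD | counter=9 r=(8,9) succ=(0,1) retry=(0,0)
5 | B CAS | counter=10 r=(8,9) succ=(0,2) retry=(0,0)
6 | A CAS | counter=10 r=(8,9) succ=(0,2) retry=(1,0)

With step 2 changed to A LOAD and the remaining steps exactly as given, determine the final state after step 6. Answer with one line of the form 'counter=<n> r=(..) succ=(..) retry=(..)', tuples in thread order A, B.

counter=9 r=(8,8) succ=(0,1) retry=(1,1)

(re-executing from step 2 with the substitution; state before step 2: counter=8 r=(8,0) succ=(0,0) retry=(0,0))
2 | A LOAD | counter=8 r=(8,0) succ=(0,0) retry=(0,0)
3 | B CAS | counter=8 r=(8,0) succ=(0,0) retry=(0,1)
4 | B LOAD | counter=8 r=(8,8) succ=(0,0) retry=(0,1)
5 | B CAS | counter=9 r=(8,8) succ=(0,1) retry=(0,1)
6 | A CAS | counter=9 r=(8,8) succ=(0,1) retry=(1,1)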